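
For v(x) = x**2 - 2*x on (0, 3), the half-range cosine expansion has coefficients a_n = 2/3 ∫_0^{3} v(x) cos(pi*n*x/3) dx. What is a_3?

a_3 = 2/3 ∫_0^{3} (x**2 - 2*x) cos(pi*x) dx.
Integrating by parts twice (tabular method), an antiderivative of (x**2 - 2*x) cos(pi*x) is x**2*sin(pi*x)/pi - 2*x*sin(pi*x)/pi + 2*x*cos(pi*x)/pi**2 - 2*sin(pi*x)/pi**3 - 2*cos(pi*x)/pi**2; evaluating from 0 to 3: ∫_{0}^{3} (x**2 - 2*x) cos(pi*x) dx = (-4/pi**2) - (-2/pi**2) = -2/pi**2.
Hence a_3 = (2/3)·(-2/pi**2) = -4/(3*pi**2).

-4/(3*pi**2)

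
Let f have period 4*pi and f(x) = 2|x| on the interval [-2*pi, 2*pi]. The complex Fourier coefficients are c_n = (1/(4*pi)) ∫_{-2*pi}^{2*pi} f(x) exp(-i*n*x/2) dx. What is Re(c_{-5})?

Since f is real-valued, Re(c_{-5}) = (1/(4*pi)) ∫_{-2*pi}^{2*pi} f(x) cos(-5*x/2) dx = a_{5}/2.
f is even and cos(-5*x/2) is even, so the integrand is even: ∫_{-2*pi}^{2*pi} f(x) cos(-5*x/2) dx = 2∫_0^{2*pi} f(x) cos(-5*x/2) dx.
Integrating by parts (boundary term plus one more integral), an antiderivative of (2*x) cos(-5*x/2) is 4*x*sin(5*x/2)/5 + 8*cos(5*x/2)/25; evaluating from 0 to 2*pi: ∫_{0}^{2*pi} (2*x) cos(-5*x/2) dx = (-8/25) - (8/25) = -16/25.
So ∫_{-2*pi}^{2*pi} f(x) cos(-5*x/2) dx = -32/25.
Hence Re(c_{-5}) = (1/(4*pi))·(-32/25) = -8/(25*pi).

-8/(25*pi)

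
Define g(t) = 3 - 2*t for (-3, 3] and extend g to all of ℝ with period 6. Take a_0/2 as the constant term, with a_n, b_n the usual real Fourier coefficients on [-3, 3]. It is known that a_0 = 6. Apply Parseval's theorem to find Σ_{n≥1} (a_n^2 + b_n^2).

Parseval: a_0^2/2 + Σ_{n≥1} (a_n^2+b_n^2) = 1/3 ∫_{-3}^{3} g(t)^2 dt = 42.
Subtract a_0^2/2 = 18: Σ (a_n^2+b_n^2) = 24.

24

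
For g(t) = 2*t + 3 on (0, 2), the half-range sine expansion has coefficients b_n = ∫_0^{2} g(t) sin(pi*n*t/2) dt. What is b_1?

b_1 = ∫_0^{2} (2*t + 3) sin(pi*t/2) dt.
Integrating by parts (boundary term plus one more integral), an antiderivative of (2*t + 3) sin(pi*t/2) is -4*t*cos(pi*t/2)/pi + 8*sin(pi*t/2)/pi**2 - 6*cos(pi*t/2)/pi; evaluating from 0 to 2: ∫_{0}^{2} (2*t + 3) sin(pi*t/2) dt = (14/pi) - (-6/pi) = 20/pi.
Hence b_1 = 20/pi.

20/pi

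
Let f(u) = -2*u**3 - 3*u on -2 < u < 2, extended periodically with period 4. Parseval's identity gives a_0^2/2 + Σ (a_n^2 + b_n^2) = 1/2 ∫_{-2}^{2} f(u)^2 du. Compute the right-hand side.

6088/35

1/2 ∫_{-2}^{2} f(u)^2 du = 1/2 · (12176/35) = 6088/35.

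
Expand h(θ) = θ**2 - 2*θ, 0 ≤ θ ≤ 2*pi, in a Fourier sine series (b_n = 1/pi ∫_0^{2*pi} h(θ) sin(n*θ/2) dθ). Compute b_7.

8*(-49*pi - 4 + 49*pi**2)/(343*pi)

b_7 = 1/pi ∫_0^{2*pi} (θ**2 - 2*θ) sin(7*θ/2) dθ.
Integrating by parts twice (tabular method), an antiderivative of (θ**2 - 2*θ) sin(7*θ/2) is -2*θ**2*cos(7*θ/2)/7 + 8*θ*sin(7*θ/2)/49 + 4*θ*cos(7*θ/2)/7 - 8*sin(7*θ/2)/49 + 16*cos(7*θ/2)/343; evaluating from 0 to 2*pi: ∫_{0}^{2*pi} (θ**2 - 2*θ) sin(7*θ/2) dθ = (-8*pi/7 - 16/343 + 8*pi**2/7) - (16/343) = -8*pi/7 - 32/343 + 8*pi**2/7.
Hence b_7 = (1/pi)·(-8*pi/7 - 32/343 + 8*pi**2/7) = 8*(-49*pi - 4 + 49*pi**2)/(343*pi).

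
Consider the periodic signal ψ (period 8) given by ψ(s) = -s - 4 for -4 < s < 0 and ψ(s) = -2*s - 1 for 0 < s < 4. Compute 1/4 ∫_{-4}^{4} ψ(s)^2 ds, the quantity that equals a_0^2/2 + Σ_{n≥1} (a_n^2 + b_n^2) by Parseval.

1/4 ∫_{-4}^{4} ψ(s)^2 ds = 1/4 · (428/3) = 107/3.

107/3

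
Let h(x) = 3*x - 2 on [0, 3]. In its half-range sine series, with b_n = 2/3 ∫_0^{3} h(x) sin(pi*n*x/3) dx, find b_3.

10/(3*pi)

b_3 = 2/3 ∫_0^{3} (3*x - 2) sin(pi*x) dx.
Integrating by parts (boundary term plus one more integral), an antiderivative of (3*x - 2) sin(pi*x) is -3*x*cos(pi*x)/pi + 3*sin(pi*x)/pi**2 + 2*cos(pi*x)/pi; evaluating from 0 to 3: ∫_{0}^{3} (3*x - 2) sin(pi*x) dx = (7/pi) - (2/pi) = 5/pi.
Hence b_3 = (2/3)·(5/pi) = 10/(3*pi).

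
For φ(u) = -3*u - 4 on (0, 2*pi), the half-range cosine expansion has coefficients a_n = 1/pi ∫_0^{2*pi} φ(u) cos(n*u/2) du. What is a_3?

a_3 = 1/pi ∫_0^{2*pi} (-3*u - 4) cos(3*u/2) du.
Integrating by parts (boundary term plus one more integral), an antiderivative of (-3*u - 4) cos(3*u/2) is -2*u*sin(3*u/2) - 8*sin(3*u/2)/3 - 4*cos(3*u/2)/3; evaluating from 0 to 2*pi: ∫_{0}^{2*pi} (-3*u - 4) cos(3*u/2) du = (4/3) - (-4/3) = 8/3.
Hence a_3 = (1/pi)·(8/3) = 8/(3*pi).

8/(3*pi)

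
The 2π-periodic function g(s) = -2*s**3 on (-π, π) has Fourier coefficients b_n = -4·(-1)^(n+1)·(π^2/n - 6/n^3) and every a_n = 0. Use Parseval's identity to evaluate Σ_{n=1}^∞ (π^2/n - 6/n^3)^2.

Parseval: Σ b_n^2 = (1/π) ∫_{-π}^{π} g(s)^2 ds = 8*pi**6/7.
b_n^2 = 16·(π^2/n - 6/n^3)^2, so the sum equals (8*pi**6/7)/16 = pi**6/14.

pi**6/14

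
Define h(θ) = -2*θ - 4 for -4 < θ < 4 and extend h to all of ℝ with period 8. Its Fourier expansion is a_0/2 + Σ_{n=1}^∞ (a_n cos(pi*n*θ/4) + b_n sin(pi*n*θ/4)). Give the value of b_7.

b_7 = 1/4 ∫_{-4}^{4} h(θ) sin(7*pi*θ/4) dθ.
Integrating by parts (boundary term plus one more integral), an antiderivative of (-2*θ - 4) sin(7*pi*θ/4) is 8*θ*cos(7*pi*θ/4)/(7*pi) - 32*sin(7*pi*θ/4)/(49*pi**2) + 16*cos(7*pi*θ/4)/(7*pi); evaluating from -4 to 4: ∫_{-4}^{4} (-2*θ - 4) sin(7*pi*θ/4) dθ = (-48/(7*pi)) - (16/(7*pi)) = -64/(7*pi).
Hence b_7 = (1/4)·(-64/(7*pi)) = -16/(7*pi).

-16/(7*pi)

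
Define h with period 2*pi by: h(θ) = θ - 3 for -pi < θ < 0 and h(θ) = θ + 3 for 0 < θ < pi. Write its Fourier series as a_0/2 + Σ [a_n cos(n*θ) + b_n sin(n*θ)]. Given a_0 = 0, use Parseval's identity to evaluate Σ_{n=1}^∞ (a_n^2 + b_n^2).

Parseval: a_0^2/2 + Σ_{n≥1} (a_n^2+b_n^2) = 1/pi ∫_{-pi}^{pi} h(θ)^2 dθ = 2*pi**2/3 + 18 + 6*pi.
Subtract a_0^2/2 = 0: Σ (a_n^2+b_n^2) = 2*pi**2/3 + 18 + 6*pi.

2*pi**2/3 + 18 + 6*pi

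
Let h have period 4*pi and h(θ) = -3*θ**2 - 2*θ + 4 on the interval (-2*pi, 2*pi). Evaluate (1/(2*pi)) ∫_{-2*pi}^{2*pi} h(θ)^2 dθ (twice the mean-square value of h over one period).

-160*pi**2/3 + 32 + 288*pi**4/5

(1/(2*pi)) ∫_{-2*pi}^{2*pi} h(θ)^2 dθ = (1/(2*pi)) · (64*pi*(-25*pi**2 + 15 + 27*pi**4)/15) = -160*pi**2/3 + 32 + 288*pi**4/5.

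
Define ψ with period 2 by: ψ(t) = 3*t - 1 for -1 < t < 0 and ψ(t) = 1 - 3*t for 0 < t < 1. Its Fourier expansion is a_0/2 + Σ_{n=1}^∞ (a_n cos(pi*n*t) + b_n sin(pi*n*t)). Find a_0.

a_0 = ∫_{-1}^{1} ψ(t) dt = -3.

-3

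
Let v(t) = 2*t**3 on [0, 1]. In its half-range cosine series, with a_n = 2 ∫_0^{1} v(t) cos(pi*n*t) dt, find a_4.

3/(4*pi**2)

a_4 = 2 ∫_0^{1} (2*t**3) cos(4*pi*t) dt.
Integrating by parts three times (tabular method), an antiderivative of (2*t**3) cos(4*pi*t) is t**3*sin(4*pi*t)/(2*pi) + 3*t**2*cos(4*pi*t)/(8*pi**2) - 3*t*sin(4*pi*t)/(16*pi**3) - 3*cos(4*pi*t)/(64*pi**4); evaluating from 0 to 1: ∫_{0}^{1} (2*t**3) cos(4*pi*t) dt = (3*(-1 + 8*pi**2)/(64*pi**4)) - (-3/(64*pi**4)) = 3/(8*pi**2).
Hence a_4 = 2·(3/(8*pi**2)) = 3/(4*pi**2).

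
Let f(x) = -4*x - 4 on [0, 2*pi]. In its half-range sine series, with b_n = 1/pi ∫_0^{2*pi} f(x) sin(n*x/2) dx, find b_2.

8

b_2 = 1/pi ∫_0^{2*pi} (-4*x - 4) sin(x) dx.
Integrating by parts (boundary term plus one more integral), an antiderivative of (-4*x - 4) sin(x) is 4*x*cos(x) - 4*sin(x) + 4*cos(x); evaluating from 0 to 2*pi: ∫_{0}^{2*pi} (-4*x - 4) sin(x) dx = (4 + 8*pi) - (4) = 8*pi.
Hence b_2 = (1/pi)·(8*pi) = 8.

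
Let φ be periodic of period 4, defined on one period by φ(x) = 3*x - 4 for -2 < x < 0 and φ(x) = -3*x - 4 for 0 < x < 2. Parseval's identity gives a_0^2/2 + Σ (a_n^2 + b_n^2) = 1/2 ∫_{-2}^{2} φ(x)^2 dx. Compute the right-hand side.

104

1/2 ∫_{-2}^{2} φ(x)^2 dx = 1/2 · (208) = 104.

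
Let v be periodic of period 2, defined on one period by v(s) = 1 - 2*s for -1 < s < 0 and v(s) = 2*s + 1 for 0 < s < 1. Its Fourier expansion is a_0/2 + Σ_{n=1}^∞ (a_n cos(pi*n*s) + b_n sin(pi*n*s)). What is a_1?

a_1 = ∫_{-1}^{1} v(s) cos(pi*s) ds.
v is even and cos(pi*s) is even, so the integrand is even and a_1 = 2 ∫_0^{1} v(s) cos(pi*s) ds.
Integrating by parts (boundary term plus one more integral), an antiderivative of (2*s + 1) cos(pi*s) is 2*s*sin(pi*s)/pi + sin(pi*s)/pi + 2*cos(pi*s)/pi**2; evaluating from 0 to 1: ∫_{0}^{1} (2*s + 1) cos(pi*s) ds = (-2/pi**2) - (2/pi**2) = -4/pi**2.
Hence a_1 = 2·(-4/pi**2) = -8/pi**2.

-8/pi**2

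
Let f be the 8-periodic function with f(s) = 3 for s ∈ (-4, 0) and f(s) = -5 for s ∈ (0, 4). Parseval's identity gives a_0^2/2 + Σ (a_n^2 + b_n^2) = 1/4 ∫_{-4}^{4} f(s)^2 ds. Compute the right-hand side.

34

1/4 ∫_{-4}^{4} f(s)^2 ds = 1/4 · (136) = 34.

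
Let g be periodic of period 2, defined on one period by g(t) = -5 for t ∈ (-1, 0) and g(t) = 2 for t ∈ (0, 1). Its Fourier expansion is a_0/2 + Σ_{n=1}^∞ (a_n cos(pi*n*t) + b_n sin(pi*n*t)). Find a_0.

a_0 = ∫_{-1}^{1} g(t) dt = -3.

-3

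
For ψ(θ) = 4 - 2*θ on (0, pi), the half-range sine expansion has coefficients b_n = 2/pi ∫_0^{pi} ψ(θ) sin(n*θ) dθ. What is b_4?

b_4 = 2/pi ∫_0^{pi} (4 - 2*θ) sin(4*θ) dθ.
Integrating by parts (boundary term plus one more integral), an antiderivative of (4 - 2*θ) sin(4*θ) is θ*cos(4*θ)/2 - sin(4*θ)/8 - cos(4*θ); evaluating from 0 to pi: ∫_{0}^{pi} (4 - 2*θ) sin(4*θ) dθ = (-1 + pi/2) - (-1) = pi/2.
Hence b_4 = (2/pi)·(pi/2) = 1.

1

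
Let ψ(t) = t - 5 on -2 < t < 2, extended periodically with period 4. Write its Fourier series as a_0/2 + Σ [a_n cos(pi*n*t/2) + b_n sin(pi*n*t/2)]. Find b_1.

b_1 = 1/2 ∫_{-2}^{2} ψ(t) sin(pi*t/2) dt.
Integrating by parts (boundary term plus one more integral), an antiderivative of (t - 5) sin(pi*t/2) is -2*t*cos(pi*t/2)/pi + 4*sin(pi*t/2)/pi**2 + 10*cos(pi*t/2)/pi; evaluating from -2 to 2: ∫_{-2}^{2} (t - 5) sin(pi*t/2) dt = (-6/pi) - (-14/pi) = 8/pi.
Hence b_1 = (1/2)·(8/pi) = 4/pi.

4/pi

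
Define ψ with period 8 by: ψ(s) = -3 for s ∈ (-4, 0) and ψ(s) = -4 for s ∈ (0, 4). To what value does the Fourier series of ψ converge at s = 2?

-4

ψ is continuous at s = 2 with value -4, so the series converges to -4 there.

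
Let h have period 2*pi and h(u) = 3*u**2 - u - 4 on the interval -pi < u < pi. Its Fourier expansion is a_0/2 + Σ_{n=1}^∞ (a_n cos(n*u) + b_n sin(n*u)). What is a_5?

-12/25

a_5 = 1/pi ∫_{-pi}^{pi} h(u) cos(5*u) du.
Integrating by parts twice (tabular method), an antiderivative of (3*u**2 - u - 4) cos(5*u) is 3*u**2*sin(5*u)/5 - u*sin(5*u)/5 + 6*u*cos(5*u)/25 - 106*sin(5*u)/125 - cos(5*u)/25; evaluating from -pi to pi: ∫_{-pi}^{pi} (3*u**2 - u - 4) cos(5*u) du = (1/25 - 6*pi/25) - (1/25 + 6*pi/25) = -12*pi/25.
Hence a_5 = (1/pi)·(-12*pi/25) = -12/25.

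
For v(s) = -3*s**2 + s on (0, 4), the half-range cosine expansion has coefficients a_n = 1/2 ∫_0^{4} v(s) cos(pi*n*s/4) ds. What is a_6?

a_6 = 1/2 ∫_0^{4} (-3*s**2 + s) cos(3*pi*s/2) ds.
Integrating by parts twice (tabular method), an antiderivative of (-3*s**2 + s) cos(3*pi*s/2) is -2*s**2*sin(3*pi*s/2)/pi + 2*s*sin(3*pi*s/2)/(3*pi) - 8*s*cos(3*pi*s/2)/(3*pi**2) + 16*sin(3*pi*s/2)/(9*pi**3) + 4*cos(3*pi*s/2)/(9*pi**2); evaluating from 0 to 4: ∫_{0}^{4} (-3*s**2 + s) cos(3*pi*s/2) ds = (-92/(9*pi**2)) - (4/(9*pi**2)) = -32/(3*pi**2).
Hence a_6 = (1/2)·(-32/(3*pi**2)) = -16/(3*pi**2).

-16/(3*pi**2)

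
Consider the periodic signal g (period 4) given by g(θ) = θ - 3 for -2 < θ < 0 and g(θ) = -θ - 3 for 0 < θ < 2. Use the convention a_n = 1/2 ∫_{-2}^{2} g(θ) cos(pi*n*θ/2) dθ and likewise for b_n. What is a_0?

-8

a_0 = 1/2 ∫_{-2}^{2} g(θ) dθ = 1/2 · (-16) = -8.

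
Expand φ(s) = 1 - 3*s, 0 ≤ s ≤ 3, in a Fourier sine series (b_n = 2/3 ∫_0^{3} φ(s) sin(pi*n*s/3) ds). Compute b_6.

b_6 = 2/3 ∫_0^{3} (1 - 3*s) sin(2*pi*s) ds.
Integrating by parts (boundary term plus one more integral), an antiderivative of (1 - 3*s) sin(2*pi*s) is 3*s*cos(2*pi*s)/(2*pi) - 3*sin(2*pi*s)/(4*pi**2) - cos(2*pi*s)/(2*pi); evaluating from 0 to 3: ∫_{0}^{3} (1 - 3*s) sin(2*pi*s) ds = (4/pi) - (-1/(2*pi)) = 9/(2*pi).
Hence b_6 = (2/3)·(9/(2*pi)) = 3/pi.

3/pi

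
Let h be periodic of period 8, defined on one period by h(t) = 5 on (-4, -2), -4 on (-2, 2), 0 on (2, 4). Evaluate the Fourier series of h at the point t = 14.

t = 14 differs from t = -2 by 2 full period(s), and the series is 8-periodic.
At t = -2 the one-sided limits are h(-2^-) = 5 and h(-2^+) = -4.
By Dirichlet's theorem the series converges to their average, [(5) + (-4)]/2 = 1/2.

1/2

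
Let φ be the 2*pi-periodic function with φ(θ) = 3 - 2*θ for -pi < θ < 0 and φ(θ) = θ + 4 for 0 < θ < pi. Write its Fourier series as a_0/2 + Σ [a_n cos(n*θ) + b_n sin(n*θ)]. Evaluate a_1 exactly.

-6/pi

a_1 = 1/pi ∫_{-pi}^{pi} φ(θ) cos(θ) dθ.
Split the integral at the breakpoints.
Integrating by parts (boundary term plus one more integral), an antiderivative of (3 - 2*θ) cos(θ) is -2*θ*sin(θ) + 3*sin(θ) - 2*cos(θ); evaluating from -pi to 0: ∫_{-pi}^{0} (3 - 2*θ) cos(θ) dθ = (-2) - (2) = -4.
Integrating by parts (boundary term plus one more integral), an antiderivative of (θ + 4) cos(θ) is θ*sin(θ) + 4*sin(θ) + cos(θ); evaluating from 0 to pi: ∫_{0}^{pi} (θ + 4) cos(θ) dθ = (-1) - (1) = -2.
Summing the pieces and multiplying by (1/pi) gives a_1 = -6/pi.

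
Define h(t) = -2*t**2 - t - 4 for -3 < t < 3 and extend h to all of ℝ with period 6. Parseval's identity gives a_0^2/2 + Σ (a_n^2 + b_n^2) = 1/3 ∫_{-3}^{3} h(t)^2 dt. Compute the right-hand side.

1318/5

1/3 ∫_{-3}^{3} h(t)^2 dt = 1/3 · (3954/5) = 1318/5.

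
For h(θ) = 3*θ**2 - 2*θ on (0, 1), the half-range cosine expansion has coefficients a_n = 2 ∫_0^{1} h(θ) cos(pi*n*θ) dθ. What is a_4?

a_4 = 2 ∫_0^{1} (3*θ**2 - 2*θ) cos(4*pi*θ) dθ.
Integrating by parts twice (tabular method), an antiderivative of (3*θ**2 - 2*θ) cos(4*pi*θ) is 3*θ**2*sin(4*pi*θ)/(4*pi) - θ*sin(4*pi*θ)/(2*pi) + 3*θ*cos(4*pi*θ)/(8*pi**2) - 3*sin(4*pi*θ)/(32*pi**3) - cos(4*pi*θ)/(8*pi**2); evaluating from 0 to 1: ∫_{0}^{1} (3*θ**2 - 2*θ) cos(4*pi*θ) dθ = (1/(4*pi**2)) - (-1/(8*pi**2)) = 3/(8*pi**2).
Hence a_4 = 2·(3/(8*pi**2)) = 3/(4*pi**2).

3/(4*pi**2)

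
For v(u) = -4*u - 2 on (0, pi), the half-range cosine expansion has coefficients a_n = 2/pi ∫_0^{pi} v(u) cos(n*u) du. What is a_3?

16/(9*pi)

a_3 = 2/pi ∫_0^{pi} (-4*u - 2) cos(3*u) du.
Integrating by parts (boundary term plus one more integral), an antiderivative of (-4*u - 2) cos(3*u) is -4*u*sin(3*u)/3 - 2*sin(3*u)/3 - 4*cos(3*u)/9; evaluating from 0 to pi: ∫_{0}^{pi} (-4*u - 2) cos(3*u) du = (4/9) - (-4/9) = 8/9.
Hence a_3 = (2/pi)·(8/9) = 16/(9*pi).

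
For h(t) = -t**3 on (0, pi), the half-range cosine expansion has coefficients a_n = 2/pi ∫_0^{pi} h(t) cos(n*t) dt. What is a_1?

-24/pi + 6*pi

a_1 = 2/pi ∫_0^{pi} (-t**3) cos(t) dt.
Integrating by parts three times (tabular method), an antiderivative of (-t**3) cos(t) is -t**3*sin(t) - 3*t**2*cos(t) + 6*t*sin(t) + 6*cos(t); evaluating from 0 to pi: ∫_{0}^{pi} (-t**3) cos(t) dt = (-6 + 3*pi**2) - (6) = -12 + 3*pi**2.
Hence a_1 = (2/pi)·(-12 + 3*pi**2) = -24/pi + 6*pi.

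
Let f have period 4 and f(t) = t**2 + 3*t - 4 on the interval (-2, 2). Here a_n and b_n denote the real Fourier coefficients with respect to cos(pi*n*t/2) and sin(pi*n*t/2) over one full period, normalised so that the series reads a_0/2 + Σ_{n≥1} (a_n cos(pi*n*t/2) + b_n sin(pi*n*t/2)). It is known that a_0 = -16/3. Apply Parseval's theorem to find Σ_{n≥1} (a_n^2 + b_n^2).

Parseval: a_0^2/2 + Σ_{n≥1} (a_n^2+b_n^2) = 1/2 ∫_{-2}^{2} f(t)^2 dt = 616/15.
Subtract a_0^2/2 = 128/9: Σ (a_n^2+b_n^2) = 1208/45.

1208/45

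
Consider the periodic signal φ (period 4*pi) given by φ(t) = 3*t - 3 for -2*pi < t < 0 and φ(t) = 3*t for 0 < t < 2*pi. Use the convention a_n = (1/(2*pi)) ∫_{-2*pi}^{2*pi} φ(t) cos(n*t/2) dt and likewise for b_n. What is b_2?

-6

b_2 = (1/(2*pi)) ∫_{-2*pi}^{2*pi} φ(t) sin(t) dt.
Split the integral at the breakpoints.
Integrating by parts (boundary term plus one more integral), an antiderivative of (3*t - 3) sin(t) is -3*t*cos(t) + 3*sin(t) + 3*cos(t); evaluating from -2*pi to 0: ∫_{-2*pi}^{0} (3*t - 3) sin(t) dt = (3) - (3 + 6*pi) = -6*pi.
Integrating by parts (boundary term plus one more integral), an antiderivative of (3*t) sin(t) is -3*t*cos(t) + 3*sin(t); evaluating from 0 to 2*pi: ∫_{0}^{2*pi} (3*t) sin(t) dt = (-6*pi) - (0) = -6*pi.
Summing the pieces and multiplying by (1/(2*pi)) gives b_2 = -6.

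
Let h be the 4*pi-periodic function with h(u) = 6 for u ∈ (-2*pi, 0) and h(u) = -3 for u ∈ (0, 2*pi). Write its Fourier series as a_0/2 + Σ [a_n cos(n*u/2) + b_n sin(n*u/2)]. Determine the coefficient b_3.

-6/pi

b_3 = (1/(2*pi)) ∫_{-2*pi}^{2*pi} h(u) sin(3*u/2) du.
Split the integral at the breakpoints.
Directly, an antiderivative of (6) sin(3*u/2) is -4*cos(3*u/2); evaluating from -2*pi to 0: ∫_{-2*pi}^{0} (6) sin(3*u/2) du = (-4) - (4) = -8.
Directly, an antiderivative of (-3) sin(3*u/2) is 2*cos(3*u/2); evaluating from 0 to 2*pi: ∫_{0}^{2*pi} (-3) sin(3*u/2) du = (-2) - (2) = -4.
Summing the pieces and multiplying by (1/(2*pi)) gives b_3 = -6/pi.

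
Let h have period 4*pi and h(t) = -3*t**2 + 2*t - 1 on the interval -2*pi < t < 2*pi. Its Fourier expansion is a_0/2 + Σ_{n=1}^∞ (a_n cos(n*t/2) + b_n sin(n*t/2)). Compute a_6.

-4/3

a_6 = (1/(2*pi)) ∫_{-2*pi}^{2*pi} h(t) cos(3*t) dt.
Integrating by parts twice (tabular method), an antiderivative of (-3*t**2 + 2*t - 1) cos(3*t) is -t**2*sin(3*t) + 2*t*sin(3*t)/3 - 2*t*cos(3*t)/3 - sin(3*t)/9 + 2*cos(3*t)/9; evaluating from -2*pi to 2*pi: ∫_{-2*pi}^{2*pi} (-3*t**2 + 2*t - 1) cos(3*t) dt = (2/9 - 4*pi/3) - (2/9 + 4*pi/3) = -8*pi/3.
Hence a_6 = (1/(2*pi))·(-8*pi/3) = -4/3.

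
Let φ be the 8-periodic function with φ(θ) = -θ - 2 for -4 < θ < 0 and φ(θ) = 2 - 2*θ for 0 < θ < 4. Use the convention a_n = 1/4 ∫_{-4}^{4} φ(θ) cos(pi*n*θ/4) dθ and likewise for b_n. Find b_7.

b_7 = 1/4 ∫_{-4}^{4} φ(θ) sin(7*pi*θ/4) dθ.
Split the integral at the breakpoints.
Integrating by parts (boundary term plus one more integral), an antiderivative of (-θ - 2) sin(7*pi*θ/4) is 4*θ*cos(7*pi*θ/4)/(7*pi) - 16*sin(7*pi*θ/4)/(49*pi**2) + 8*cos(7*pi*θ/4)/(7*pi); evaluating from -4 to 0: ∫_{-4}^{0} (-θ - 2) sin(7*pi*θ/4) dθ = (8/(7*pi)) - (8/(7*pi)) = 0.
Integrating by parts (boundary term plus one more integral), an antiderivative of (2 - 2*θ) sin(7*pi*θ/4) is 8*θ*cos(7*pi*θ/4)/(7*pi) - 32*sin(7*pi*θ/4)/(49*pi**2) - 8*cos(7*pi*θ/4)/(7*pi); evaluating from 0 to 4: ∫_{0}^{4} (2 - 2*θ) sin(7*pi*θ/4) dθ = (-24/(7*pi)) - (-8/(7*pi)) = -16/(7*pi).
Summing the pieces and multiplying by (1/4) gives b_7 = -4/(7*pi).

-4/(7*pi)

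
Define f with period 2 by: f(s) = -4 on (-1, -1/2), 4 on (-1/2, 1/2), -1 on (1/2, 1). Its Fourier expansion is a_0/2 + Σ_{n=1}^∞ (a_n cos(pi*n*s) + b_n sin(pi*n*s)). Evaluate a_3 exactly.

-13/(3*pi)

a_3 = ∫_{-1}^{1} f(s) cos(3*pi*s) ds.
Split the integral at the breakpoints.
Directly, an antiderivative of (-4) cos(3*pi*s) is -4*sin(3*pi*s)/(3*pi); evaluating from -1 to -1/2: ∫_{-1}^{-1/2} (-4) cos(3*pi*s) ds = (-4/(3*pi)) - (0) = -4/(3*pi).
Directly, an antiderivative of (4) cos(3*pi*s) is 4*sin(3*pi*s)/(3*pi); evaluating from -1/2 to 1/2: ∫_{-1/2}^{1/2} (4) cos(3*pi*s) ds = (-4/(3*pi)) - (4/(3*pi)) = -8/(3*pi).
Directly, an antiderivative of (-1) cos(3*pi*s) is -sin(3*pi*s)/(3*pi); evaluating from 1/2 to 1: ∫_{1/2}^{1} (-1) cos(3*pi*s) ds = (0) - (1/(3*pi)) = -1/(3*pi).
Summing the pieces gives a_3 = -13/(3*pi).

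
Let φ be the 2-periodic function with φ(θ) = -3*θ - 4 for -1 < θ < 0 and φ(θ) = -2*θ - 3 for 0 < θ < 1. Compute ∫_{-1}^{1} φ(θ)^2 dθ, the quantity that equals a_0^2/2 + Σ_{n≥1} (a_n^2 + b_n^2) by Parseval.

70/3

∫_{-1}^{1} φ(θ)^2 dθ = 70/3.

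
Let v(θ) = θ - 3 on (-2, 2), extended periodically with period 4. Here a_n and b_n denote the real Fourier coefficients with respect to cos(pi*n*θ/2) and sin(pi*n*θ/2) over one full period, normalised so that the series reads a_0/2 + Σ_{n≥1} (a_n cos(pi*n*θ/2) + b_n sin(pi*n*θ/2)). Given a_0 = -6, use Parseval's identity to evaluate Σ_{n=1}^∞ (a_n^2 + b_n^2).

8/3

Parseval: a_0^2/2 + Σ_{n≥1} (a_n^2+b_n^2) = 1/2 ∫_{-2}^{2} v(θ)^2 dθ = 62/3.
Subtract a_0^2/2 = 18: Σ (a_n^2+b_n^2) = 8/3.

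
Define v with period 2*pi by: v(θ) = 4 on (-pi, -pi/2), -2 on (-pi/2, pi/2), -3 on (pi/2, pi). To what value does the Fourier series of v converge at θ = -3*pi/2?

-5/2

θ = -3*pi/2 differs from θ = pi/2 by -1 full period(s), and the series is 2*pi-periodic.
At θ = pi/2 the one-sided limits are v(pi/2^-) = -2 and v(pi/2^+) = -3.
By Dirichlet's theorem the series converges to their average, [(-2) + (-3)]/2 = -5/2.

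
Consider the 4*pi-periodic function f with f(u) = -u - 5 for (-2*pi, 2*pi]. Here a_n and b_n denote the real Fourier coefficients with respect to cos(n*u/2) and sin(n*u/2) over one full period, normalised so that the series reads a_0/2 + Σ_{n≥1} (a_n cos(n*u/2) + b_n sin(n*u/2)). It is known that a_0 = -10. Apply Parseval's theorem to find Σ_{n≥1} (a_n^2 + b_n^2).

Parseval: a_0^2/2 + Σ_{n≥1} (a_n^2+b_n^2) = (1/(2*pi)) ∫_{-2*pi}^{2*pi} f(u)^2 du = 8*pi**2/3 + 50.
Subtract a_0^2/2 = 50: Σ (a_n^2+b_n^2) = 8*pi**2/3.

8*pi**2/3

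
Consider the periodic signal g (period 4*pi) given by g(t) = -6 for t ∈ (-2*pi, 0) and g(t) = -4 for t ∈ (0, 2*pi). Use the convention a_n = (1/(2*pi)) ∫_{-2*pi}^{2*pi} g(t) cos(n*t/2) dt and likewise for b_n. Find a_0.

-10

a_0 = (1/(2*pi)) ∫_{-2*pi}^{2*pi} g(t) dt = (1/(2*pi)) · (-20*pi) = -10.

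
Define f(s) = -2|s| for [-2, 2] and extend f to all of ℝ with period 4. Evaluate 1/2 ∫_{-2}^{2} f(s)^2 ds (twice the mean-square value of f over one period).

1/2 ∫_{-2}^{2} f(s)^2 ds = 1/2 · (64/3) = 32/3.

32/3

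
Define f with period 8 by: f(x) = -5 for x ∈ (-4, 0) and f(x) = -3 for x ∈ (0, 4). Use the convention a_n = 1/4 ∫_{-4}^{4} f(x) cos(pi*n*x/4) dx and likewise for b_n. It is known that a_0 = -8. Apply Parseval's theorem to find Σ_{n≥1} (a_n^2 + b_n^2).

Parseval: a_0^2/2 + Σ_{n≥1} (a_n^2+b_n^2) = 1/4 ∫_{-4}^{4} f(x)^2 dx = 34.
Subtract a_0^2/2 = 32: Σ (a_n^2+b_n^2) = 2.

2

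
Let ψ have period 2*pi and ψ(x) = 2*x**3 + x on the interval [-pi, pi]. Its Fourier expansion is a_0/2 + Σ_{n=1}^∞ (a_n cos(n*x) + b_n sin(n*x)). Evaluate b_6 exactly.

-2*pi**2/3 - 2/9

b_6 = 1/pi ∫_{-pi}^{pi} ψ(x) sin(6*x) dx.
ψ is odd and sin(6*x) is odd, so the integrand is even and b_6 = 2/pi ∫_0^{pi} ψ(x) sin(6*x) dx.
Integrating by parts three times (tabular method), an antiderivative of (2*x**3 + x) sin(6*x) is -x**3*cos(6*x)/3 + x**2*sin(6*x)/6 - x*cos(6*x)/9 + sin(6*x)/54; evaluating from 0 to pi: ∫_{0}^{pi} (2*x**3 + x) sin(6*x) dx = (-pi**3/3 - pi/9) - (0) = -pi**3/3 - pi/9.
Hence b_6 = (2/pi)·(-pi**3/3 - pi/9) = -2*pi**2/3 - 2/9.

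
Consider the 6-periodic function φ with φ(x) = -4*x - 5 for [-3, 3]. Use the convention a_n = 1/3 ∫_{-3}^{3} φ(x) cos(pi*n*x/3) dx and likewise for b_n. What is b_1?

b_1 = 1/3 ∫_{-3}^{3} φ(x) sin(pi*x/3) dx.
Integrating by parts (boundary term plus one more integral), an antiderivative of (-4*x - 5) sin(pi*x/3) is 12*x*cos(pi*x/3)/pi - 36*sin(pi*x/3)/pi**2 + 15*cos(pi*x/3)/pi; evaluating from -3 to 3: ∫_{-3}^{3} (-4*x - 5) sin(pi*x/3) dx = (-51/pi) - (21/pi) = -72/pi.
Hence b_1 = (1/3)·(-72/pi) = -24/pi.

-24/pi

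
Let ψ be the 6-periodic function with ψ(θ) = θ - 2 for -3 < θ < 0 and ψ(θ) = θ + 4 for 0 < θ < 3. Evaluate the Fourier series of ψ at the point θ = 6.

1

θ = 6 differs from θ = 0 by 1 full period(s), and the series is 6-periodic.
At θ = 0 the one-sided limits are ψ(0^-) = -2 and ψ(0^+) = 4.
By Dirichlet's theorem the series converges to their average, [(-2) + (4)]/2 = 1.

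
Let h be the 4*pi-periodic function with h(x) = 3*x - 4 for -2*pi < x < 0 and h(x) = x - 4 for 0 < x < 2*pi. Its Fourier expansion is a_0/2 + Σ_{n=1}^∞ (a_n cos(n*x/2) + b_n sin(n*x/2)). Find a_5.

8/(25*pi)

a_5 = (1/(2*pi)) ∫_{-2*pi}^{2*pi} h(x) cos(5*x/2) dx.
Split the integral at the breakpoints.
Integrating by parts (boundary term plus one more integral), an antiderivative of (3*x - 4) cos(5*x/2) is 6*x*sin(5*x/2)/5 - 8*sin(5*x/2)/5 + 12*cos(5*x/2)/25; evaluating from -2*pi to 0: ∫_{-2*pi}^{0} (3*x - 4) cos(5*x/2) dx = (12/25) - (-12/25) = 24/25.
Integrating by parts (boundary term plus one more integral), an antiderivative of (x - 4) cos(5*x/2) is 2*x*sin(5*x/2)/5 - 8*sin(5*x/2)/5 + 4*cos(5*x/2)/25; evaluating from 0 to 2*pi: ∫_{0}^{2*pi} (x - 4) cos(5*x/2) dx = (-4/25) - (4/25) = -8/25.
Summing the pieces and multiplying by (1/(2*pi)) gives a_5 = 8/(25*pi).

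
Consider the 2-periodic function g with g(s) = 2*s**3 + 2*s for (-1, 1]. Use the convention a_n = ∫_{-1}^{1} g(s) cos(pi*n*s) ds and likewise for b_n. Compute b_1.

b_1 = ∫_{-1}^{1} g(s) sin(pi*s) ds.
g is odd and sin(pi*s) is odd, so the integrand is even and b_1 = 2 ∫_0^{1} g(s) sin(pi*s) ds.
Integrating by parts three times (tabular method), an antiderivative of (2*s**3 + 2*s) sin(pi*s) is -2*s**3*cos(pi*s)/pi + 6*s**2*sin(pi*s)/pi**2 - 2*s*cos(pi*s)/pi + 12*s*cos(pi*s)/pi**3 - 12*sin(pi*s)/pi**4 + 2*sin(pi*s)/pi**2; evaluating from 0 to 1: ∫_{0}^{1} (2*s**3 + 2*s) sin(pi*s) ds = (-12/pi**3 + 4/pi) - (0) = -12/pi**3 + 4/pi.
Hence b_1 = 2·(-12/pi**3 + 4/pi) = -24/pi**3 + 8/pi.

-24/pi**3 + 8/pi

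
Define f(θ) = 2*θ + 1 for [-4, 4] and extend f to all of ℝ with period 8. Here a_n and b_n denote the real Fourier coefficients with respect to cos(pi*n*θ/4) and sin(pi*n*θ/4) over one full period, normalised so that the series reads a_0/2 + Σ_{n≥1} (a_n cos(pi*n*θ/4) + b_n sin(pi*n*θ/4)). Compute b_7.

16/(7*pi)

b_7 = 1/4 ∫_{-4}^{4} f(θ) sin(7*pi*θ/4) dθ.
Integrating by parts (boundary term plus one more integral), an antiderivative of (2*θ + 1) sin(7*pi*θ/4) is -8*θ*cos(7*pi*θ/4)/(7*pi) + 32*sin(7*pi*θ/4)/(49*pi**2) - 4*cos(7*pi*θ/4)/(7*pi); evaluating from -4 to 4: ∫_{-4}^{4} (2*θ + 1) sin(7*pi*θ/4) dθ = (36/(7*pi)) - (-4/pi) = 64/(7*pi).
Hence b_7 = (1/4)·(64/(7*pi)) = 16/(7*pi).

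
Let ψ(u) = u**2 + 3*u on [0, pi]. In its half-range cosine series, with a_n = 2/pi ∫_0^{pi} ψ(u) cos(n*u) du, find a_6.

a_6 = 2/pi ∫_0^{pi} (u**2 + 3*u) cos(6*u) du.
Integrating by parts twice (tabular method), an antiderivative of (u**2 + 3*u) cos(6*u) is u**2*sin(6*u)/6 + u*sin(6*u)/2 + u*cos(6*u)/18 - sin(6*u)/108 + cos(6*u)/12; evaluating from 0 to pi: ∫_{0}^{pi} (u**2 + 3*u) cos(6*u) du = (1/12 + pi/18) - (1/12) = pi/18.
Hence a_6 = (2/pi)·(pi/18) = 1/9.

1/9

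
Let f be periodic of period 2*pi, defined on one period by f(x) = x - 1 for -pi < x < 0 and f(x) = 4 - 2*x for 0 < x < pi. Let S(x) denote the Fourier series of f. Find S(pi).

At x = pi the one-sided limits are f(pi^-) = 4 - 2*pi and f(pi^+) = -pi - 1.
By Dirichlet's theorem the series converges to their average, [(4 - 2*pi) + (-pi - 1)]/2 = 3/2 - 3*pi/2.

3/2 - 3*pi/2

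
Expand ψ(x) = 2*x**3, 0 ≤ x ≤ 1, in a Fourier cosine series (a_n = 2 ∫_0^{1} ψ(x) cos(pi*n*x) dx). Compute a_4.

a_4 = 2 ∫_0^{1} (2*x**3) cos(4*pi*x) dx.
Integrating by parts three times (tabular method), an antiderivative of (2*x**3) cos(4*pi*x) is x**3*sin(4*pi*x)/(2*pi) + 3*x**2*cos(4*pi*x)/(8*pi**2) - 3*x*sin(4*pi*x)/(16*pi**3) - 3*cos(4*pi*x)/(64*pi**4); evaluating from 0 to 1: ∫_{0}^{1} (2*x**3) cos(4*pi*x) dx = (3*(-1 + 8*pi**2)/(64*pi**4)) - (-3/(64*pi**4)) = 3/(8*pi**2).
Hence a_4 = 2·(3/(8*pi**2)) = 3/(4*pi**2).

3/(4*pi**2)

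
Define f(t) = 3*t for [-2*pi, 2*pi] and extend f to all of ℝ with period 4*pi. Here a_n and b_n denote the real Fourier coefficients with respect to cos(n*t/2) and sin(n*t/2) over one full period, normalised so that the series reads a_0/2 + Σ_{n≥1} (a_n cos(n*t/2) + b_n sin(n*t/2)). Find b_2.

-6

b_2 = (1/(2*pi)) ∫_{-2*pi}^{2*pi} f(t) sin(t) dt.
f is odd and sin(t) is odd, so the integrand is even and b_2 = 1/pi ∫_0^{2*pi} f(t) sin(t) dt.
Integrating by parts (boundary term plus one more integral), an antiderivative of (3*t) sin(t) is -3*t*cos(t) + 3*sin(t); evaluating from 0 to 2*pi: ∫_{0}^{2*pi} (3*t) sin(t) dt = (-6*pi) - (0) = -6*pi.
Hence b_2 = (1/pi)·(-6*pi) = -6.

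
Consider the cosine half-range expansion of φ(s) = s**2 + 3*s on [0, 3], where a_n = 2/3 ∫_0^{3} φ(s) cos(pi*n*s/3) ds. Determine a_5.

-72/(25*pi**2)

a_5 = 2/3 ∫_0^{3} (s**2 + 3*s) cos(5*pi*s/3) ds.
Integrating by parts twice (tabular method), an antiderivative of (s**2 + 3*s) cos(5*pi*s/3) is 3*s**2*sin(5*pi*s/3)/(5*pi) + 9*s*sin(5*pi*s/3)/(5*pi) + 18*s*cos(5*pi*s/3)/(25*pi**2) - 54*sin(5*pi*s/3)/(125*pi**3) + 27*cos(5*pi*s/3)/(25*pi**2); evaluating from 0 to 3: ∫_{0}^{3} (s**2 + 3*s) cos(5*pi*s/3) ds = (-81/(25*pi**2)) - (27/(25*pi**2)) = -108/(25*pi**2).
Hence a_5 = (2/3)·(-108/(25*pi**2)) = -72/(25*pi**2).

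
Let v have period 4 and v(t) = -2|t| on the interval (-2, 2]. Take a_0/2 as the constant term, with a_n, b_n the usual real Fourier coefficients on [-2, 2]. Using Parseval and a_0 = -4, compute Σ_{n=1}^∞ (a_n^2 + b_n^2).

8/3

Parseval: a_0^2/2 + Σ_{n≥1} (a_n^2+b_n^2) = 1/2 ∫_{-2}^{2} v(t)^2 dt = 32/3.
Subtract a_0^2/2 = 8: Σ (a_n^2+b_n^2) = 8/3.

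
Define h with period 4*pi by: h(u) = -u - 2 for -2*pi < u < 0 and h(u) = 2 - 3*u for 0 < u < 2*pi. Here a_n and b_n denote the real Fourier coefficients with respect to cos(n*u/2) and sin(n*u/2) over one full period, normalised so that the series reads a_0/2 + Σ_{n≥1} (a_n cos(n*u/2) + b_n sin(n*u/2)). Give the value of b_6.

b_6 = (1/(2*pi)) ∫_{-2*pi}^{2*pi} h(u) sin(3*u) du.
Split the integral at the breakpoints.
Integrating by parts (boundary term plus one more integral), an antiderivative of (-u - 2) sin(3*u) is u*cos(3*u)/3 - sin(3*u)/9 + 2*cos(3*u)/3; evaluating from -2*pi to 0: ∫_{-2*pi}^{0} (-u - 2) sin(3*u) du = (2/3) - (2/3 - 2*pi/3) = 2*pi/3.
Integrating by parts (boundary term plus one more integral), an antiderivative of (2 - 3*u) sin(3*u) is u*cos(3*u) - sin(3*u)/3 - 2*cos(3*u)/3; evaluating from 0 to 2*pi: ∫_{0}^{2*pi} (2 - 3*u) sin(3*u) du = (-2/3 + 2*pi) - (-2/3) = 2*pi.
Summing the pieces and multiplying by (1/(2*pi)) gives b_6 = 4/3.

4/3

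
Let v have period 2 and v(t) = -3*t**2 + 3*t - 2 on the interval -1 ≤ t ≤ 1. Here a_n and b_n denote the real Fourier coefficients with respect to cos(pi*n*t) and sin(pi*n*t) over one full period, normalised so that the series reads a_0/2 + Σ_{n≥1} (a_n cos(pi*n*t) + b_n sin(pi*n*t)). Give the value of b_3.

2/pi

b_3 = ∫_{-1}^{1} v(t) sin(3*pi*t) dt.
Integrating by parts twice (tabular method), an antiderivative of (-3*t**2 + 3*t - 2) sin(3*pi*t) is t**2*cos(3*pi*t)/pi - 2*t*sin(3*pi*t)/(3*pi**2) - t*cos(3*pi*t)/pi + sin(3*pi*t)/(3*pi**2) - 2*cos(3*pi*t)/(9*pi**3) + 2*cos(3*pi*t)/(3*pi); evaluating from -1 to 1: ∫_{-1}^{1} (-3*t**2 + 3*t - 2) sin(3*pi*t) dt = (2*(1 - 3*pi**2)/(9*pi**3)) - (2*(1 - 12*pi**2)/(9*pi**3)) = 2/pi.
Hence b_3 = 2/pi.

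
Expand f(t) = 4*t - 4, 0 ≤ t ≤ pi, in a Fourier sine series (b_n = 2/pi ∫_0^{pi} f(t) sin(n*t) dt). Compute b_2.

b_2 = 2/pi ∫_0^{pi} (4*t - 4) sin(2*t) dt.
Integrating by parts (boundary term plus one more integral), an antiderivative of (4*t - 4) sin(2*t) is -2*t*cos(2*t) + sin(2*t) + 2*cos(2*t); evaluating from 0 to pi: ∫_{0}^{pi} (4*t - 4) sin(2*t) dt = (2 - 2*pi) - (2) = -2*pi.
Hence b_2 = (2/pi)·(-2*pi) = -4.

-4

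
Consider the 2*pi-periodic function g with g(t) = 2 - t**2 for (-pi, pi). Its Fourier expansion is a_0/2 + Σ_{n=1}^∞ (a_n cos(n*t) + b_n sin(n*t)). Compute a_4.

-1/4

a_4 = 1/pi ∫_{-pi}^{pi} g(t) cos(4*t) dt.
g is even and cos(4*t) is even, so the integrand is even and a_4 = 2/pi ∫_0^{pi} g(t) cos(4*t) dt.
Integrating by parts twice (tabular method), an antiderivative of (2 - t**2) cos(4*t) is -t**2*sin(4*t)/4 - t*cos(4*t)/8 + 17*sin(4*t)/32; evaluating from 0 to pi: ∫_{0}^{pi} (2 - t**2) cos(4*t) dt = (-pi/8) - (0) = -pi/8.
Hence a_4 = (2/pi)·(-pi/8) = -1/4.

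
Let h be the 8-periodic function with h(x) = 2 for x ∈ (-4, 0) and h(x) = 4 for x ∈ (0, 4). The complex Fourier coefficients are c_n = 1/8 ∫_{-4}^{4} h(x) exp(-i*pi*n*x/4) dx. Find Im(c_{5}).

-2/(5*pi)

Since h is real-valued, Im(c_{5}) = -1/8 ∫_{-4}^{4} h(x) sin(5*pi*x/4) dx = -b_{5}/2.
Split the integral at the breakpoints.
Directly, an antiderivative of (2) sin(5*pi*x/4) is -8*cos(5*pi*x/4)/(5*pi); evaluating from -4 to 0: ∫_{-4}^{0} (2) sin(5*pi*x/4) dx = (-8/(5*pi)) - (8/(5*pi)) = -16/(5*pi).
Directly, an antiderivative of (4) sin(5*pi*x/4) is -16*cos(5*pi*x/4)/(5*pi); evaluating from 0 to 4: ∫_{0}^{4} (4) sin(5*pi*x/4) dx = (16/(5*pi)) - (-16/(5*pi)) = 32/(5*pi).
So ∫_{-4}^{4} h(x) sin(5*pi*x/4) dx = 16/(5*pi).
Hence Im(c_{5}) = (-1/8)·(16/(5*pi)) = -2/(5*pi).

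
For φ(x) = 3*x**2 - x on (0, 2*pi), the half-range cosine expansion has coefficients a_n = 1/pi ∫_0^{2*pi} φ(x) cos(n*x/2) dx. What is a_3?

8*(1 - 6*pi)/(9*pi)

a_3 = 1/pi ∫_0^{2*pi} (3*x**2 - x) cos(3*x/2) dx.
Integrating by parts twice (tabular method), an antiderivative of (3*x**2 - x) cos(3*x/2) is 2*x**2*sin(3*x/2) - 2*x*sin(3*x/2)/3 + 8*x*cos(3*x/2)/3 - 16*sin(3*x/2)/9 - 4*cos(3*x/2)/9; evaluating from 0 to 2*pi: ∫_{0}^{2*pi} (3*x**2 - x) cos(3*x/2) dx = (4/9 - 16*pi/3) - (-4/9) = 8/9 - 16*pi/3.
Hence a_3 = (1/pi)·(8/9 - 16*pi/3) = 8*(1 - 6*pi)/(9*pi).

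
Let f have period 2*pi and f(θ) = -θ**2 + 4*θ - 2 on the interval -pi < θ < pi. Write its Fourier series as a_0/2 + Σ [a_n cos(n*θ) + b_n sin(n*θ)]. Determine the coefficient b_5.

8/5

b_5 = 1/pi ∫_{-pi}^{pi} f(θ) sin(5*θ) dθ.
Integrating by parts twice (tabular method), an antiderivative of (-θ**2 + 4*θ - 2) sin(5*θ) is θ**2*cos(5*θ)/5 - 2*θ*sin(5*θ)/25 - 4*θ*cos(5*θ)/5 + 4*sin(5*θ)/25 + 48*cos(5*θ)/125; evaluating from -pi to pi: ∫_{-pi}^{pi} (-θ**2 + 4*θ - 2) sin(5*θ) dθ = (-pi**2/5 - 48/125 + 4*pi/5) - (-4*pi/5 - pi**2/5 - 48/125) = 8*pi/5.
Hence b_5 = (1/pi)·(8*pi/5) = 8/5.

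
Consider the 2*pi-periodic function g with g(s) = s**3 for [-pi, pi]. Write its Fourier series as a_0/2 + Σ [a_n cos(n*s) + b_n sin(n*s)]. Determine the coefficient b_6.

1/18 - pi**2/3

b_6 = 1/pi ∫_{-pi}^{pi} g(s) sin(6*s) ds.
g is odd and sin(6*s) is odd, so the integrand is even and b_6 = 2/pi ∫_0^{pi} g(s) sin(6*s) ds.
Integrating by parts three times (tabular method), an antiderivative of (s**3) sin(6*s) is -s**3*cos(6*s)/6 + s**2*sin(6*s)/12 + s*cos(6*s)/36 - sin(6*s)/216; evaluating from 0 to pi: ∫_{0}^{pi} (s**3) sin(6*s) ds = (-pi**3/6 + pi/36) - (0) = -pi**3/6 + pi/36.
Hence b_6 = (2/pi)·(-pi**3/6 + pi/36) = 1/18 - pi**2/3.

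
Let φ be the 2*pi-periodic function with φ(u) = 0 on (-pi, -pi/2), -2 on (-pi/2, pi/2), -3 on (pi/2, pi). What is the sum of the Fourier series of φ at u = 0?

-2

φ is continuous at u = 0 with value -2, so the series converges to -2 there.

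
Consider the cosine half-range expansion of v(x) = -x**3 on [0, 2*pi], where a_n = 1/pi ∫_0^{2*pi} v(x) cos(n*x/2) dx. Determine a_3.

16*(-4 + 9*pi**2)/(27*pi)

a_3 = 1/pi ∫_0^{2*pi} (-x**3) cos(3*x/2) dx.
Integrating by parts three times (tabular method), an antiderivative of (-x**3) cos(3*x/2) is -2*x**3*sin(3*x/2)/3 - 4*x**2*cos(3*x/2)/3 + 16*x*sin(3*x/2)/9 + 32*cos(3*x/2)/27; evaluating from 0 to 2*pi: ∫_{0}^{2*pi} (-x**3) cos(3*x/2) dx = (-32/27 + 16*pi**2/3) - (32/27) = -64/27 + 16*pi**2/3.
Hence a_3 = (1/pi)·(-64/27 + 16*pi**2/3) = 16*(-4 + 9*pi**2)/(27*pi).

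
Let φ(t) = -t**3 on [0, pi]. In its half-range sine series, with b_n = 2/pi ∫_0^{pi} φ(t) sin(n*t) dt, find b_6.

b_6 = 2/pi ∫_0^{pi} (-t**3) sin(6*t) dt.
Integrating by parts three times (tabular method), an antiderivative of (-t**3) sin(6*t) is t**3*cos(6*t)/6 - t**2*sin(6*t)/12 - t*cos(6*t)/36 + sin(6*t)/216; evaluating from 0 to pi: ∫_{0}^{pi} (-t**3) sin(6*t) dt = (-pi/36 + pi**3/6) - (0) = -pi/36 + pi**3/6.
Hence b_6 = (2/pi)·(-pi/36 + pi**3/6) = -1/18 + pi**2/3.

-1/18 + pi**2/3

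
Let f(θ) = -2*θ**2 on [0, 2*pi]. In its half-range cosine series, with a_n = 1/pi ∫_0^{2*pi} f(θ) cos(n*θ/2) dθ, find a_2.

a_2 = 1/pi ∫_0^{2*pi} (-2*θ**2) cos(θ) dθ.
Integrating by parts twice (tabular method), an antiderivative of (-2*θ**2) cos(θ) is -2*θ**2*sin(θ) - 4*θ*cos(θ) + 4*sin(θ); evaluating from 0 to 2*pi: ∫_{0}^{2*pi} (-2*θ**2) cos(θ) dθ = (-8*pi) - (0) = -8*pi.
Hence a_2 = (1/pi)·(-8*pi) = -8.

-8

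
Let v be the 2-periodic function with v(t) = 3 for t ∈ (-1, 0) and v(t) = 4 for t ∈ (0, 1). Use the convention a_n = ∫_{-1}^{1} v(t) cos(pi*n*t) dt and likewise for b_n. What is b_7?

2/(7*pi)

b_7 = ∫_{-1}^{1} v(t) sin(7*pi*t) dt.
Split the integral at the breakpoints.
Directly, an antiderivative of (3) sin(7*pi*t) is -3*cos(7*pi*t)/(7*pi); evaluating from -1 to 0: ∫_{-1}^{0} (3) sin(7*pi*t) dt = (-3/(7*pi)) - (3/(7*pi)) = -6/(7*pi).
Directly, an antiderivative of (4) sin(7*pi*t) is -4*cos(7*pi*t)/(7*pi); evaluating from 0 to 1: ∫_{0}^{1} (4) sin(7*pi*t) dt = (4/(7*pi)) - (-4/(7*pi)) = 8/(7*pi).
Summing the pieces gives b_7 = 2/(7*pi).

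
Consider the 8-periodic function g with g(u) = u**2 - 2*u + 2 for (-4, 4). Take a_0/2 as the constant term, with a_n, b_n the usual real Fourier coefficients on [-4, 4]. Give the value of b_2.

8/pi

b_2 = 1/4 ∫_{-4}^{4} g(u) sin(pi*u/2) du.
Integrating by parts twice (tabular method), an antiderivative of (u**2 - 2*u + 2) sin(pi*u/2) is -2*u**2*cos(pi*u/2)/pi + 8*u*sin(pi*u/2)/pi**2 + 4*u*cos(pi*u/2)/pi - 8*sin(pi*u/2)/pi**2 - 4*cos(pi*u/2)/pi + 16*cos(pi*u/2)/pi**3; evaluating from -4 to 4: ∫_{-4}^{4} (u**2 - 2*u + 2) sin(pi*u/2) du = (-20/pi + 16/pi**3) - (-52/pi + 16/pi**3) = 32/pi.
Hence b_2 = (1/4)·(32/pi) = 8/pi.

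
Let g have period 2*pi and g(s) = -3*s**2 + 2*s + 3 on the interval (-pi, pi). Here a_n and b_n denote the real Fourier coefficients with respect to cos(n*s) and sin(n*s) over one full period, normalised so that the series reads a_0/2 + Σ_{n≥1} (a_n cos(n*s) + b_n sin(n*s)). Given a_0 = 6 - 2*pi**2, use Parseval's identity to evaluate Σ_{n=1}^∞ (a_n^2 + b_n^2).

8*pi**2*(5 + 3*pi**2)/15

Parseval: a_0^2/2 + Σ_{n≥1} (a_n^2+b_n^2) = 1/pi ∫_{-pi}^{pi} g(s)^2 ds = -28*pi**2/3 + 18 + 18*pi**4/5.
Subtract a_0^2/2 = 2*(3 - pi**2)**2: Σ (a_n^2+b_n^2) = 8*pi**2*(5 + 3*pi**2)/15.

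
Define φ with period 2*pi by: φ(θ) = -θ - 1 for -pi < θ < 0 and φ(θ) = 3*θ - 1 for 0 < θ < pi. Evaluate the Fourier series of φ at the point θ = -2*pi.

-1

θ = -2*pi differs from θ = 0 by -1 full period(s), and the series is 2*pi-periodic.
φ is continuous at θ = 0 with value -1, so the series converges to -1 there.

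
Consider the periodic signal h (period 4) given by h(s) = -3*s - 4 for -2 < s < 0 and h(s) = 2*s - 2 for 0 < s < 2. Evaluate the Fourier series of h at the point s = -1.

h is continuous at s = -1 with value -1, so the series converges to -1 there.

-1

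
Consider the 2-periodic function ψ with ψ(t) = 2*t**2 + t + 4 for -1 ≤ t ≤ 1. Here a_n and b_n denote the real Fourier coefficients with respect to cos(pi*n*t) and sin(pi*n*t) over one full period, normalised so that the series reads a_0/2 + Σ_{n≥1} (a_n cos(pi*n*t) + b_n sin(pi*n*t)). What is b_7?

b_7 = ∫_{-1}^{1} ψ(t) sin(7*pi*t) dt.
Integrating by parts twice (tabular method), an antiderivative of (2*t**2 + t + 4) sin(7*pi*t) is -2*t**2*cos(7*pi*t)/(7*pi) + 4*t*sin(7*pi*t)/(49*pi**2) - t*cos(7*pi*t)/(7*pi) + sin(7*pi*t)/(49*pi**2) - 4*cos(7*pi*t)/(7*pi) + 4*cos(7*pi*t)/(343*pi**3); evaluating from -1 to 1: ∫_{-1}^{1} (2*t**2 + t + 4) sin(7*pi*t) dt = ((-4/343 + pi**2)/pi**3) - ((-4 + 245*pi**2)/(343*pi**3)) = 2/(7*pi).
Hence b_7 = 2/(7*pi).

2/(7*pi)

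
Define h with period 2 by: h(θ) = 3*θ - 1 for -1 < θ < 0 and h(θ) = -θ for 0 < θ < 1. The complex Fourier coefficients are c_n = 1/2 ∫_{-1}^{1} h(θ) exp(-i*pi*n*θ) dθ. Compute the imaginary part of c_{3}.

Since h is real-valued, Im(c_{3}) = -1/2 ∫_{-1}^{1} h(θ) sin(3*pi*θ) dθ = -b_{3}/2.
Split the integral at the breakpoints.
Integrating by parts (boundary term plus one more integral), an antiderivative of (3*θ - 1) sin(3*pi*θ) is -θ*cos(3*pi*θ)/pi + sin(3*pi*θ)/(3*pi**2) + cos(3*pi*θ)/(3*pi); evaluating from -1 to 0: ∫_{-1}^{0} (3*θ - 1) sin(3*pi*θ) dθ = (1/(3*pi)) - (-4/(3*pi)) = 5/(3*pi).
Integrating by parts (boundary term plus one more integral), an antiderivative of (-θ) sin(3*pi*θ) is θ*cos(3*pi*θ)/(3*pi) - sin(3*pi*θ)/(9*pi**2); evaluating from 0 to 1: ∫_{0}^{1} (-θ) sin(3*pi*θ) dθ = (-1/(3*pi)) - (0) = -1/(3*pi).
So ∫_{-1}^{1} h(θ) sin(3*pi*θ) dθ = 4/(3*pi).
Hence Im(c_{3}) = (-1/2)·(4/(3*pi)) = -2/(3*pi).

-2/(3*pi)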